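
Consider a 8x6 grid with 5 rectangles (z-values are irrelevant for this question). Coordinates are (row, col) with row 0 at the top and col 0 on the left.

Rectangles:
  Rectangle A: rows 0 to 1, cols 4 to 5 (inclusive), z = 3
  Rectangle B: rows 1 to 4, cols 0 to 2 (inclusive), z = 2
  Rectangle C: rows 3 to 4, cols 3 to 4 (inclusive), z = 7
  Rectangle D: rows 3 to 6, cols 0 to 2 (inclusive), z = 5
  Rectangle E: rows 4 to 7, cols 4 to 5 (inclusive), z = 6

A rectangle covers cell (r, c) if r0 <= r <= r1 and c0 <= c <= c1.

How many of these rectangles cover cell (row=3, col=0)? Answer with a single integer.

Check cell (3,0):
  A: rows 0-1 cols 4-5 -> outside (row miss)
  B: rows 1-4 cols 0-2 -> covers
  C: rows 3-4 cols 3-4 -> outside (col miss)
  D: rows 3-6 cols 0-2 -> covers
  E: rows 4-7 cols 4-5 -> outside (row miss)
Count covering = 2

Answer: 2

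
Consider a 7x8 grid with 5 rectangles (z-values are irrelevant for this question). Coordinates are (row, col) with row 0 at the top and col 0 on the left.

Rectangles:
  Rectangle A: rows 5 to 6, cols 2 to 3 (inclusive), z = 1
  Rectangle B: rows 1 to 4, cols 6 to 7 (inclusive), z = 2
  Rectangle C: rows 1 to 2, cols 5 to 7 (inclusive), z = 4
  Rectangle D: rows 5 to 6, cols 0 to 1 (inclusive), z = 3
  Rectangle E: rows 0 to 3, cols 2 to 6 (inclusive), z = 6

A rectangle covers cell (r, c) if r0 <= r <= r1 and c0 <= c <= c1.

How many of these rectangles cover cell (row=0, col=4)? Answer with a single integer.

Check cell (0,4):
  A: rows 5-6 cols 2-3 -> outside (row miss)
  B: rows 1-4 cols 6-7 -> outside (row miss)
  C: rows 1-2 cols 5-7 -> outside (row miss)
  D: rows 5-6 cols 0-1 -> outside (row miss)
  E: rows 0-3 cols 2-6 -> covers
Count covering = 1

Answer: 1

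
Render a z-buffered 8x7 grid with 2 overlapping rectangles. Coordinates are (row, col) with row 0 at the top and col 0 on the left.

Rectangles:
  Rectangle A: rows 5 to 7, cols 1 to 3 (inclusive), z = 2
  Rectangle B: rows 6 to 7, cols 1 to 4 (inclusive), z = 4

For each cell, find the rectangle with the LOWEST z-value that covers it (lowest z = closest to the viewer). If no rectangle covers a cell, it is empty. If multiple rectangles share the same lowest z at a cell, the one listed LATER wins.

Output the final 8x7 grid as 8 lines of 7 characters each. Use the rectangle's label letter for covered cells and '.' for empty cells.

.......
.......
.......
.......
.......
.AAA...
.AAAB..
.AAAB..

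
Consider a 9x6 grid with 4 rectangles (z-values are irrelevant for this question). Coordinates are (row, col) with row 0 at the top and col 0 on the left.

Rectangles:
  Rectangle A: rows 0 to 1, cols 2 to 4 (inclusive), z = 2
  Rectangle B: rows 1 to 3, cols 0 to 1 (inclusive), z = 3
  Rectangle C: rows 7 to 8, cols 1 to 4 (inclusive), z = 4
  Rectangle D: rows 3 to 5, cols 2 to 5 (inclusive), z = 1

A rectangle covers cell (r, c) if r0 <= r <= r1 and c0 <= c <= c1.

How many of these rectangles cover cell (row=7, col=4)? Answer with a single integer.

Check cell (7,4):
  A: rows 0-1 cols 2-4 -> outside (row miss)
  B: rows 1-3 cols 0-1 -> outside (row miss)
  C: rows 7-8 cols 1-4 -> covers
  D: rows 3-5 cols 2-5 -> outside (row miss)
Count covering = 1

Answer: 1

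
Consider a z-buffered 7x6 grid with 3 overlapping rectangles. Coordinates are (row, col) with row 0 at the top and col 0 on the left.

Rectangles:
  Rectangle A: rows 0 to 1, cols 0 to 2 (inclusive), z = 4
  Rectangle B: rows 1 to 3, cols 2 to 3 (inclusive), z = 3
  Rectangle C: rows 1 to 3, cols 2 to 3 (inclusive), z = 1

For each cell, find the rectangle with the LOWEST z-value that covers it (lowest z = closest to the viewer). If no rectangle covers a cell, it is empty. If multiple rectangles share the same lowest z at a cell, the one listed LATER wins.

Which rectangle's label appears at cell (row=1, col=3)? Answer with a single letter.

Check cell (1,3):
  A: rows 0-1 cols 0-2 -> outside (col miss)
  B: rows 1-3 cols 2-3 z=3 -> covers; best now B (z=3)
  C: rows 1-3 cols 2-3 z=1 -> covers; best now C (z=1)
Winner: C at z=1

Answer: C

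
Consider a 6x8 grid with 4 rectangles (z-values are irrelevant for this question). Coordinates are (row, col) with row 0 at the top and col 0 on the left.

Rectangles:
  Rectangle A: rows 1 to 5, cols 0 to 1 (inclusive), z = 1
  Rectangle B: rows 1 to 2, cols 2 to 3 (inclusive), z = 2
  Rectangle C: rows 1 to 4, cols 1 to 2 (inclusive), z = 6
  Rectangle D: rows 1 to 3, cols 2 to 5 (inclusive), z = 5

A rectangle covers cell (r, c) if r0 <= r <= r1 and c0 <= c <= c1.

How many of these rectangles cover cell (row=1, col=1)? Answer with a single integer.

Check cell (1,1):
  A: rows 1-5 cols 0-1 -> covers
  B: rows 1-2 cols 2-3 -> outside (col miss)
  C: rows 1-4 cols 1-2 -> covers
  D: rows 1-3 cols 2-5 -> outside (col miss)
Count covering = 2

Answer: 2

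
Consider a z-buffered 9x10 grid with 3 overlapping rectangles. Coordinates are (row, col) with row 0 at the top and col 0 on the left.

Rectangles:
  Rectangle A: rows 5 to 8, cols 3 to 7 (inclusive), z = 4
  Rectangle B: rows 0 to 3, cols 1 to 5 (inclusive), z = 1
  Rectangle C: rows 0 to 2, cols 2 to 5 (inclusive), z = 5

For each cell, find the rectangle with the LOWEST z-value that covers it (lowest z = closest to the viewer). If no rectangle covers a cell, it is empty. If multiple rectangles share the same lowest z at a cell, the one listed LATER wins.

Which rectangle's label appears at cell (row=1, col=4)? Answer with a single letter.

Answer: B

Derivation:
Check cell (1,4):
  A: rows 5-8 cols 3-7 -> outside (row miss)
  B: rows 0-3 cols 1-5 z=1 -> covers; best now B (z=1)
  C: rows 0-2 cols 2-5 z=5 -> covers; best now B (z=1)
Winner: B at z=1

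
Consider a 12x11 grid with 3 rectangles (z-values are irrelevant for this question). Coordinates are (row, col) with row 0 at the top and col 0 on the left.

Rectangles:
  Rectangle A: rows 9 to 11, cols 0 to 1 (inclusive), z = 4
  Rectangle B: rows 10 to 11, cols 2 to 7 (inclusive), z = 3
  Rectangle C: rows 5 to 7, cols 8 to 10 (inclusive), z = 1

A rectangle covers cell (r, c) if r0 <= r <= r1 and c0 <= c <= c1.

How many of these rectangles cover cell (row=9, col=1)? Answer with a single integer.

Answer: 1

Derivation:
Check cell (9,1):
  A: rows 9-11 cols 0-1 -> covers
  B: rows 10-11 cols 2-7 -> outside (row miss)
  C: rows 5-7 cols 8-10 -> outside (row miss)
Count covering = 1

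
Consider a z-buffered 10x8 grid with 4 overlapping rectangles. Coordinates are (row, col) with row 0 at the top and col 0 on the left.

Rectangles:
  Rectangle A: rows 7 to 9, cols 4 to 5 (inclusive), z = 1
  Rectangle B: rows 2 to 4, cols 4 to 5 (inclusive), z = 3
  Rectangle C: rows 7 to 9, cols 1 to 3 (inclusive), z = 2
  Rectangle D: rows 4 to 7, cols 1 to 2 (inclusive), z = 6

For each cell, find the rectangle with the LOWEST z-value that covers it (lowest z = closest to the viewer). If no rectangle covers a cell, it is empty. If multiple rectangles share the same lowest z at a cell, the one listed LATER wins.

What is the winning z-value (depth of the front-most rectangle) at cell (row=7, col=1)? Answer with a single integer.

Answer: 2

Derivation:
Check cell (7,1):
  A: rows 7-9 cols 4-5 -> outside (col miss)
  B: rows 2-4 cols 4-5 -> outside (row miss)
  C: rows 7-9 cols 1-3 z=2 -> covers; best now C (z=2)
  D: rows 4-7 cols 1-2 z=6 -> covers; best now C (z=2)
Winner: C at z=2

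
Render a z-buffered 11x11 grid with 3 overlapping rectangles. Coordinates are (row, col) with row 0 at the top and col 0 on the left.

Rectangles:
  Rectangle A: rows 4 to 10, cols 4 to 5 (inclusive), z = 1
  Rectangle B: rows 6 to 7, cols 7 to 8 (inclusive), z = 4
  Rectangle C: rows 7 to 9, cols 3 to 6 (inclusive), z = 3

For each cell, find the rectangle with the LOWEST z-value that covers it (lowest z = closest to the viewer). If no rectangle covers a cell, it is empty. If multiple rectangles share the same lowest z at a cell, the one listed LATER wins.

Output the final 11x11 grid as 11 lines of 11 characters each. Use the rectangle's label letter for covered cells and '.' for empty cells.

...........
...........
...........
...........
....AA.....
....AA.....
....AA.BB..
...CAACBB..
...CAAC....
...CAAC....
....AA.....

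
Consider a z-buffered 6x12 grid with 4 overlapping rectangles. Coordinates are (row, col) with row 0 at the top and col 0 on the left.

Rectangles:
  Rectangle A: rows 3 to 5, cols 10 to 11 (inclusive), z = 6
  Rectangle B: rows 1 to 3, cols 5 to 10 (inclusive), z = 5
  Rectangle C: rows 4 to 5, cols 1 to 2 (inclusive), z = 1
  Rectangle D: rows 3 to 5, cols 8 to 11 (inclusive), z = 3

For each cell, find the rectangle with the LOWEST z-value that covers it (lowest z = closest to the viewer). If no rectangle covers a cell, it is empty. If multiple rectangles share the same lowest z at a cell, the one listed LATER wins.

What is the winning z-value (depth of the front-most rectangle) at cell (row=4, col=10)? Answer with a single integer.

Check cell (4,10):
  A: rows 3-5 cols 10-11 z=6 -> covers; best now A (z=6)
  B: rows 1-3 cols 5-10 -> outside (row miss)
  C: rows 4-5 cols 1-2 -> outside (col miss)
  D: rows 3-5 cols 8-11 z=3 -> covers; best now D (z=3)
Winner: D at z=3

Answer: 3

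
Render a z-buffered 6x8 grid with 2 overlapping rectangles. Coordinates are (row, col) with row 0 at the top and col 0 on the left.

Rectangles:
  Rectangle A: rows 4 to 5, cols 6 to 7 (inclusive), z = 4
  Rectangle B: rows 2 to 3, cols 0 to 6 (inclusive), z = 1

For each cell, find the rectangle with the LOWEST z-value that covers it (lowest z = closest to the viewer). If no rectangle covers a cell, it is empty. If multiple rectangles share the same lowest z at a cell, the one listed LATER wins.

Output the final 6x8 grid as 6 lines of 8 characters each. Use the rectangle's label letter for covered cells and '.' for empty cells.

........
........
BBBBBBB.
BBBBBBB.
......AA
......AA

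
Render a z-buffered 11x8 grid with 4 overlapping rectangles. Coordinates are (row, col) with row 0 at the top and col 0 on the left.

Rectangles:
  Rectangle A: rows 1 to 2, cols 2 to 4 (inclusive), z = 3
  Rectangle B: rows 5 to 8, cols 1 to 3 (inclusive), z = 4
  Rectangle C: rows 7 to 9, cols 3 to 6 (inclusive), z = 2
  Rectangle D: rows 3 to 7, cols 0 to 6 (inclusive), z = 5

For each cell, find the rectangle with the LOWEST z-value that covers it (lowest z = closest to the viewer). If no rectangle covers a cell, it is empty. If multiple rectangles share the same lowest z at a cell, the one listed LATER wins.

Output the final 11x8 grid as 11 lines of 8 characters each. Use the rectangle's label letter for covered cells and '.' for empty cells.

........
..AAA...
..AAA...
DDDDDDD.
DDDDDDD.
DBBBDDD.
DBBBDDD.
DBBCCCC.
.BBCCCC.
...CCCC.
........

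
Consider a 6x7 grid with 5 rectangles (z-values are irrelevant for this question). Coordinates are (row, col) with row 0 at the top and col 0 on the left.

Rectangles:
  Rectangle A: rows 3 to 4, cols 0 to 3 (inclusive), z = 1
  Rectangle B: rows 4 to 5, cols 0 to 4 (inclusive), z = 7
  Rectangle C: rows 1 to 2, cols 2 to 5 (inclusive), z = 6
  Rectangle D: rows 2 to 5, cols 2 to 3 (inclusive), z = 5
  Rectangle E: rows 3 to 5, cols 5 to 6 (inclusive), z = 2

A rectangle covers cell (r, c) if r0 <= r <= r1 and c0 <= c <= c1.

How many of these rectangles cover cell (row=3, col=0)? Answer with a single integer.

Check cell (3,0):
  A: rows 3-4 cols 0-3 -> covers
  B: rows 4-5 cols 0-4 -> outside (row miss)
  C: rows 1-2 cols 2-5 -> outside (row miss)
  D: rows 2-5 cols 2-3 -> outside (col miss)
  E: rows 3-5 cols 5-6 -> outside (col miss)
Count covering = 1

Answer: 1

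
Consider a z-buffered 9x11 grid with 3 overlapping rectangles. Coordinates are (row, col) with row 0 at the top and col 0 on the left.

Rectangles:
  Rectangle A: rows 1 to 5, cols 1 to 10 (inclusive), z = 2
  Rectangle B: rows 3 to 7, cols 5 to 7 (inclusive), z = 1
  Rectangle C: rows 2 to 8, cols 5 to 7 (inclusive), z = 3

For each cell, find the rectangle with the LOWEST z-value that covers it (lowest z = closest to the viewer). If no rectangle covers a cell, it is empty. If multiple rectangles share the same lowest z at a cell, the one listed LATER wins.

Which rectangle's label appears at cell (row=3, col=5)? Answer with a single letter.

Answer: B

Derivation:
Check cell (3,5):
  A: rows 1-5 cols 1-10 z=2 -> covers; best now A (z=2)
  B: rows 3-7 cols 5-7 z=1 -> covers; best now B (z=1)
  C: rows 2-8 cols 5-7 z=3 -> covers; best now B (z=1)
Winner: B at z=1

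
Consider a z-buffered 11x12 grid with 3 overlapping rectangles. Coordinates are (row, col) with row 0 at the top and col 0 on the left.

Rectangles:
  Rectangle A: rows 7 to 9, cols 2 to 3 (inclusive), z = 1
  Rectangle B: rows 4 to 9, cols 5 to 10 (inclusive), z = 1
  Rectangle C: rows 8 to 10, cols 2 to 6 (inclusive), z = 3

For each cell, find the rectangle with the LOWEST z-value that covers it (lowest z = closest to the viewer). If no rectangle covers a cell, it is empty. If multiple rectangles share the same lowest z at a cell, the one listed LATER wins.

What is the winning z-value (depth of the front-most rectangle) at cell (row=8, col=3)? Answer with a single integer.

Check cell (8,3):
  A: rows 7-9 cols 2-3 z=1 -> covers; best now A (z=1)
  B: rows 4-9 cols 5-10 -> outside (col miss)
  C: rows 8-10 cols 2-6 z=3 -> covers; best now A (z=1)
Winner: A at z=1

Answer: 1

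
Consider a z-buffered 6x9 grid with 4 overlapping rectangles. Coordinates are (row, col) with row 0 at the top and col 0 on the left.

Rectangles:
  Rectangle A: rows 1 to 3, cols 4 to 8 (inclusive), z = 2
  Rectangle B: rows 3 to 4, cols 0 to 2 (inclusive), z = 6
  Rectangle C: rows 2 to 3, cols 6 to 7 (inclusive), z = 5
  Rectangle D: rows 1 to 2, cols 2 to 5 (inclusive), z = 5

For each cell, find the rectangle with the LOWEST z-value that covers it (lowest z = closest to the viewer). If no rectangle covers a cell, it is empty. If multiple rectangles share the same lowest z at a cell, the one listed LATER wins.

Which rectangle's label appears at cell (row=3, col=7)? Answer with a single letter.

Answer: A

Derivation:
Check cell (3,7):
  A: rows 1-3 cols 4-8 z=2 -> covers; best now A (z=2)
  B: rows 3-4 cols 0-2 -> outside (col miss)
  C: rows 2-3 cols 6-7 z=5 -> covers; best now A (z=2)
  D: rows 1-2 cols 2-5 -> outside (row miss)
Winner: A at z=2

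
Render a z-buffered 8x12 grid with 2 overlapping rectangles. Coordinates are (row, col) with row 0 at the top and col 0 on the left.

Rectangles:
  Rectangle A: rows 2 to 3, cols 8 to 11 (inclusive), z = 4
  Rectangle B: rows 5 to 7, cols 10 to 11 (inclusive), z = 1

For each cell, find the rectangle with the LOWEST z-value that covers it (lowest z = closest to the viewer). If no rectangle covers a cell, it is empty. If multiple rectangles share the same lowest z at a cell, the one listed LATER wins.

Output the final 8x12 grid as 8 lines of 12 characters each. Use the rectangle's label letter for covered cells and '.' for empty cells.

............
............
........AAAA
........AAAA
............
..........BB
..........BB
..........BB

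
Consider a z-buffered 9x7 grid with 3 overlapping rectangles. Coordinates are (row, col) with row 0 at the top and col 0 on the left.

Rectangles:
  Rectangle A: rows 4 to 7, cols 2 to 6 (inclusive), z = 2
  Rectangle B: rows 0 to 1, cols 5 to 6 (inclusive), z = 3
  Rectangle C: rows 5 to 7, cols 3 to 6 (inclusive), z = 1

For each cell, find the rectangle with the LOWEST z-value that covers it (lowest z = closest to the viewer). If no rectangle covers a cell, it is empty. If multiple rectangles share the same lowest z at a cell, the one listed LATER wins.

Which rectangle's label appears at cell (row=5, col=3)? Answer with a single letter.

Answer: C

Derivation:
Check cell (5,3):
  A: rows 4-7 cols 2-6 z=2 -> covers; best now A (z=2)
  B: rows 0-1 cols 5-6 -> outside (row miss)
  C: rows 5-7 cols 3-6 z=1 -> covers; best now C (z=1)
Winner: C at z=1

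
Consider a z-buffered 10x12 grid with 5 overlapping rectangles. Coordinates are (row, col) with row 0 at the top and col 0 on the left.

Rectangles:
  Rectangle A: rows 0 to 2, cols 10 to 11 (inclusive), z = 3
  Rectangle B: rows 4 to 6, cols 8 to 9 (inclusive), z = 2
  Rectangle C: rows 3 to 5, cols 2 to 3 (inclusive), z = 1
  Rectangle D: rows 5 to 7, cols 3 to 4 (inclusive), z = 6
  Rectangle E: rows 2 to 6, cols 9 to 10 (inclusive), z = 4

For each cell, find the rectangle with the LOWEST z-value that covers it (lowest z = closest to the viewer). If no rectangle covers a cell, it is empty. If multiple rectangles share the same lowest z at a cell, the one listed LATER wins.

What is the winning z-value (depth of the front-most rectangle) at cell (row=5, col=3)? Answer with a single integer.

Check cell (5,3):
  A: rows 0-2 cols 10-11 -> outside (row miss)
  B: rows 4-6 cols 8-9 -> outside (col miss)
  C: rows 3-5 cols 2-3 z=1 -> covers; best now C (z=1)
  D: rows 5-7 cols 3-4 z=6 -> covers; best now C (z=1)
  E: rows 2-6 cols 9-10 -> outside (col miss)
Winner: C at z=1

Answer: 1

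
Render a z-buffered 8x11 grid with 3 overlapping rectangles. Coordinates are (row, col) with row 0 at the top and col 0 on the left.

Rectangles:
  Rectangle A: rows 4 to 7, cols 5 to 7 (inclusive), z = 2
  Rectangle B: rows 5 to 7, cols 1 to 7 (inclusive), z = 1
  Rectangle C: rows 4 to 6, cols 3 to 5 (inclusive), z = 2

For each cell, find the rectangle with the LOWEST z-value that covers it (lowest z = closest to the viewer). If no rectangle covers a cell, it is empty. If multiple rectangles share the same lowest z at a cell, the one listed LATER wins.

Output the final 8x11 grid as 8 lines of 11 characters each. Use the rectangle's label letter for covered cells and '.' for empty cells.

...........
...........
...........
...........
...CCCAA...
.BBBBBBB...
.BBBBBBB...
.BBBBBBB...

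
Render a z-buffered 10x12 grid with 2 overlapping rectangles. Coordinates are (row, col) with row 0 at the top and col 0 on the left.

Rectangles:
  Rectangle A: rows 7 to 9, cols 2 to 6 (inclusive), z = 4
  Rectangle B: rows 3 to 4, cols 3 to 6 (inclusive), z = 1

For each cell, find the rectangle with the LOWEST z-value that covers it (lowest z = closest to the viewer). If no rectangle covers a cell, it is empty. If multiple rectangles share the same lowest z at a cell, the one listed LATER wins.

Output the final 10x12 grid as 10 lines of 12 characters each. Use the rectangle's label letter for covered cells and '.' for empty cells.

............
............
............
...BBBB.....
...BBBB.....
............
............
..AAAAA.....
..AAAAA.....
..AAAAA.....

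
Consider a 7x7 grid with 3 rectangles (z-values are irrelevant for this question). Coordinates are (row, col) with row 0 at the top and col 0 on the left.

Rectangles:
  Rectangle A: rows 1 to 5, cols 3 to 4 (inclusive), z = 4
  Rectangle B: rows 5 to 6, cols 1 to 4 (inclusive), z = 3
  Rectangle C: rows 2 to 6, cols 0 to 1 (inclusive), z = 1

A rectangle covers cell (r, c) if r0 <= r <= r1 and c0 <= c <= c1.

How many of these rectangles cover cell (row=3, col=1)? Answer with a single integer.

Check cell (3,1):
  A: rows 1-5 cols 3-4 -> outside (col miss)
  B: rows 5-6 cols 1-4 -> outside (row miss)
  C: rows 2-6 cols 0-1 -> covers
Count covering = 1

Answer: 1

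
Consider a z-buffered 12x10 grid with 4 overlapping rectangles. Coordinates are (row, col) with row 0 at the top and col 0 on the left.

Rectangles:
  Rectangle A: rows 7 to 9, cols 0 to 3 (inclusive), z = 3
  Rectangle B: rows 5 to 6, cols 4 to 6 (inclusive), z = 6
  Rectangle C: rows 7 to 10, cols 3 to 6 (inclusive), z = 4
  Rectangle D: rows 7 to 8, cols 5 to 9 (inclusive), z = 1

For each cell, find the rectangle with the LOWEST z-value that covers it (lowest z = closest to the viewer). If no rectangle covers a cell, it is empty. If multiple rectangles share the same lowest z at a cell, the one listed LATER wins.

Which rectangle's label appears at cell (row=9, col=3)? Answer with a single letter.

Answer: A

Derivation:
Check cell (9,3):
  A: rows 7-9 cols 0-3 z=3 -> covers; best now A (z=3)
  B: rows 5-6 cols 4-6 -> outside (row miss)
  C: rows 7-10 cols 3-6 z=4 -> covers; best now A (z=3)
  D: rows 7-8 cols 5-9 -> outside (row miss)
Winner: A at z=3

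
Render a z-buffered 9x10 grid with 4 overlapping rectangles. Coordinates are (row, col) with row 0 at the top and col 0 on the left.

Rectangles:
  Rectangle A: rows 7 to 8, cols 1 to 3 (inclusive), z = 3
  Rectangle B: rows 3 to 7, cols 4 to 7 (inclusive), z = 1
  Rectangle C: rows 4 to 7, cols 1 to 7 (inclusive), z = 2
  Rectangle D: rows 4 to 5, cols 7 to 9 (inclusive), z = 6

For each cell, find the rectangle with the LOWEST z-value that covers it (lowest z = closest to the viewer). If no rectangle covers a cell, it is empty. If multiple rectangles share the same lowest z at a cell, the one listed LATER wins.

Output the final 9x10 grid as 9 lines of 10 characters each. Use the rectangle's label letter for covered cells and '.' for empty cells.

..........
..........
..........
....BBBB..
.CCCBBBBDD
.CCCBBBBDD
.CCCBBBB..
.CCCBBBB..
.AAA......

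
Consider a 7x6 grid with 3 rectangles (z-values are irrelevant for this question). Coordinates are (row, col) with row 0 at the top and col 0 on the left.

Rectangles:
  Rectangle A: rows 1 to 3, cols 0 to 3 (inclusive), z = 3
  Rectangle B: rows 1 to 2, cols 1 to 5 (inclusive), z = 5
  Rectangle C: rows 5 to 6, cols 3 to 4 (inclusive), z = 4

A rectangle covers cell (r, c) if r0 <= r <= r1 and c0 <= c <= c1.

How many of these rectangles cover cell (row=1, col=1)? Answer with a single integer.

Answer: 2

Derivation:
Check cell (1,1):
  A: rows 1-3 cols 0-3 -> covers
  B: rows 1-2 cols 1-5 -> covers
  C: rows 5-6 cols 3-4 -> outside (row miss)
Count covering = 2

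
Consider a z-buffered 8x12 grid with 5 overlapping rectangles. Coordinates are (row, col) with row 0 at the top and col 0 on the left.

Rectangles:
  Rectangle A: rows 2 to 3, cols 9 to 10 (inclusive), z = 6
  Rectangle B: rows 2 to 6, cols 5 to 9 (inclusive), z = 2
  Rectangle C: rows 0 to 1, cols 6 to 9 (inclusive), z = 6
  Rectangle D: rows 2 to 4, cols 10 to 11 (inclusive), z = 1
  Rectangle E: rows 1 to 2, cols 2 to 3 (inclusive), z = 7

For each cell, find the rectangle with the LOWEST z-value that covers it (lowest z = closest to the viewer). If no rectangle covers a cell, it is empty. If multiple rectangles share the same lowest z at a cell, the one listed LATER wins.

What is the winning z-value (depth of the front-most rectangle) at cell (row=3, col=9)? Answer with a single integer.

Check cell (3,9):
  A: rows 2-3 cols 9-10 z=6 -> covers; best now A (z=6)
  B: rows 2-6 cols 5-9 z=2 -> covers; best now B (z=2)
  C: rows 0-1 cols 6-9 -> outside (row miss)
  D: rows 2-4 cols 10-11 -> outside (col miss)
  E: rows 1-2 cols 2-3 -> outside (row miss)
Winner: B at z=2

Answer: 2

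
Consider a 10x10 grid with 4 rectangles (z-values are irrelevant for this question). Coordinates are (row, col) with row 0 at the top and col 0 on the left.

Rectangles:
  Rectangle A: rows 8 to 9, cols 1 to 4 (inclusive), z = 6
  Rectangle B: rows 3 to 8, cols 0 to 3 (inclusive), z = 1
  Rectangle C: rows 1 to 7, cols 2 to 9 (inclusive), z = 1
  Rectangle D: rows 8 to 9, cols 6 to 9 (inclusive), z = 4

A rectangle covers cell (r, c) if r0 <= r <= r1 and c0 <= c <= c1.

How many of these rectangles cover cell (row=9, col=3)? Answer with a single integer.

Answer: 1

Derivation:
Check cell (9,3):
  A: rows 8-9 cols 1-4 -> covers
  B: rows 3-8 cols 0-3 -> outside (row miss)
  C: rows 1-7 cols 2-9 -> outside (row miss)
  D: rows 8-9 cols 6-9 -> outside (col miss)
Count covering = 1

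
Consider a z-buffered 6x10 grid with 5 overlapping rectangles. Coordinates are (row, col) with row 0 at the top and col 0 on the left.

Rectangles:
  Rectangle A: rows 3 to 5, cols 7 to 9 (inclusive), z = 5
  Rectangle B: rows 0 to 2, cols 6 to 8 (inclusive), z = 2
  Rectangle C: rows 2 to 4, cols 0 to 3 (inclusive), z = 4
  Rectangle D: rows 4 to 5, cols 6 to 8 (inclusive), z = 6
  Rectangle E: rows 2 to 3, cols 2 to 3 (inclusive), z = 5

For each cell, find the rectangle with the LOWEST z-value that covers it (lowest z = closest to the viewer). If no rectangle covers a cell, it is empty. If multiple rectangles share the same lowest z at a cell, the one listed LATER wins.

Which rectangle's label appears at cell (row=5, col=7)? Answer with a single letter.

Check cell (5,7):
  A: rows 3-5 cols 7-9 z=5 -> covers; best now A (z=5)
  B: rows 0-2 cols 6-8 -> outside (row miss)
  C: rows 2-4 cols 0-3 -> outside (row miss)
  D: rows 4-5 cols 6-8 z=6 -> covers; best now A (z=5)
  E: rows 2-3 cols 2-3 -> outside (row miss)
Winner: A at z=5

Answer: A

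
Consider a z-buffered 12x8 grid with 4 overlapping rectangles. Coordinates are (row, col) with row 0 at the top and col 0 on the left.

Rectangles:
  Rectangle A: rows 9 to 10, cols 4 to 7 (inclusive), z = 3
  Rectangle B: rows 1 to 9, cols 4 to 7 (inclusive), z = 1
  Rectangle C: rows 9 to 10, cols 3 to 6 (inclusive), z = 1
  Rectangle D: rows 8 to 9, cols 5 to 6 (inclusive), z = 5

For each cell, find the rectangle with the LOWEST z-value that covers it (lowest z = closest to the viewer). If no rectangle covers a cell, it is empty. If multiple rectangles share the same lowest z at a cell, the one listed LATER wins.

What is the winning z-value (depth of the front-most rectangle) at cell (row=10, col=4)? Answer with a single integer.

Check cell (10,4):
  A: rows 9-10 cols 4-7 z=3 -> covers; best now A (z=3)
  B: rows 1-9 cols 4-7 -> outside (row miss)
  C: rows 9-10 cols 3-6 z=1 -> covers; best now C (z=1)
  D: rows 8-9 cols 5-6 -> outside (row miss)
Winner: C at z=1

Answer: 1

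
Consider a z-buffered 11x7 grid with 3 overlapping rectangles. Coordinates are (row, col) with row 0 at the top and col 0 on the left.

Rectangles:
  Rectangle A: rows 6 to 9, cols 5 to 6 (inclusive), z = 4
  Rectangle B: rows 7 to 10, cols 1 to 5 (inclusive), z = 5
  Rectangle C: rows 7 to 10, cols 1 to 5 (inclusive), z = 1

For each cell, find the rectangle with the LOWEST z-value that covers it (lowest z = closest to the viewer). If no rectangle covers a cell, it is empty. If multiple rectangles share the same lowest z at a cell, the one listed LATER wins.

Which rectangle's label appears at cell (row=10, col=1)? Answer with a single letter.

Answer: C

Derivation:
Check cell (10,1):
  A: rows 6-9 cols 5-6 -> outside (row miss)
  B: rows 7-10 cols 1-5 z=5 -> covers; best now B (z=5)
  C: rows 7-10 cols 1-5 z=1 -> covers; best now C (z=1)
Winner: C at z=1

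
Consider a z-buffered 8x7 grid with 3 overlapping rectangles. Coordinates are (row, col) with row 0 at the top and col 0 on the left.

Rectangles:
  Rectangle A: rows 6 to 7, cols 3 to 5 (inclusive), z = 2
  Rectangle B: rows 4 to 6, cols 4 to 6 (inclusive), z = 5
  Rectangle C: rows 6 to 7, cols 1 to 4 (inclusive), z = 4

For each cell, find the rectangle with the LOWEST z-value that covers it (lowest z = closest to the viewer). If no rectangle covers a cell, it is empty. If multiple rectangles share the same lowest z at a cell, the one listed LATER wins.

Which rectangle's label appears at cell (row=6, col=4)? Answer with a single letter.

Answer: A

Derivation:
Check cell (6,4):
  A: rows 6-7 cols 3-5 z=2 -> covers; best now A (z=2)
  B: rows 4-6 cols 4-6 z=5 -> covers; best now A (z=2)
  C: rows 6-7 cols 1-4 z=4 -> covers; best now A (z=2)
Winner: A at z=2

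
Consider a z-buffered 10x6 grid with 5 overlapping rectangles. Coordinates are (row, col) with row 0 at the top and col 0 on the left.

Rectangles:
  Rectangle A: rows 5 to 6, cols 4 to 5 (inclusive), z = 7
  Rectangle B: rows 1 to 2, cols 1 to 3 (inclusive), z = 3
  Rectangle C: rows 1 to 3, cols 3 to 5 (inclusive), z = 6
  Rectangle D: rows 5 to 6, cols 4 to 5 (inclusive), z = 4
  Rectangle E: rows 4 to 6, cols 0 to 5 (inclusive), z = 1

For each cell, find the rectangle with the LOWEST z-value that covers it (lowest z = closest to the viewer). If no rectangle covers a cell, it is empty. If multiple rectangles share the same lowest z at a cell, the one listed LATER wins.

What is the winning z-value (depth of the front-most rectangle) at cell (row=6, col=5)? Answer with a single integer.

Answer: 1

Derivation:
Check cell (6,5):
  A: rows 5-6 cols 4-5 z=7 -> covers; best now A (z=7)
  B: rows 1-2 cols 1-3 -> outside (row miss)
  C: rows 1-3 cols 3-5 -> outside (row miss)
  D: rows 5-6 cols 4-5 z=4 -> covers; best now D (z=4)
  E: rows 4-6 cols 0-5 z=1 -> covers; best now E (z=1)
Winner: E at z=1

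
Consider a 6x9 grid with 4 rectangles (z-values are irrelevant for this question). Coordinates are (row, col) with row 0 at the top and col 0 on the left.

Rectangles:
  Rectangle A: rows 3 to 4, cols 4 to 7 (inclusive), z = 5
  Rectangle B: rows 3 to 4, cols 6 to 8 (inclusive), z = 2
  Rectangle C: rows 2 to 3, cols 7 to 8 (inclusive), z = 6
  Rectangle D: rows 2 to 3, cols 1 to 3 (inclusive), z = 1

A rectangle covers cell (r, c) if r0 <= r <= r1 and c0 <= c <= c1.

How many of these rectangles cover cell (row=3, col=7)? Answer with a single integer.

Check cell (3,7):
  A: rows 3-4 cols 4-7 -> covers
  B: rows 3-4 cols 6-8 -> covers
  C: rows 2-3 cols 7-8 -> covers
  D: rows 2-3 cols 1-3 -> outside (col miss)
Count covering = 3

Answer: 3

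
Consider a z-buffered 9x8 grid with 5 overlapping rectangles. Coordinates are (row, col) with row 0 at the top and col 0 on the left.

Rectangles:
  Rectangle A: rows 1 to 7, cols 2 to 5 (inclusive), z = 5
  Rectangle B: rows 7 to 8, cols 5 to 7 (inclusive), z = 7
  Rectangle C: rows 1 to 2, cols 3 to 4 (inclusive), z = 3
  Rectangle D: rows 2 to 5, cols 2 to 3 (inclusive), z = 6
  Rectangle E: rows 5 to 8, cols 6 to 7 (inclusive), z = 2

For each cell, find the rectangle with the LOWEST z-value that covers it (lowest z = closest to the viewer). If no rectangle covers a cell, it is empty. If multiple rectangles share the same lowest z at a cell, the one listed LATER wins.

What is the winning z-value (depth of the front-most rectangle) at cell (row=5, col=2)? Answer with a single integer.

Check cell (5,2):
  A: rows 1-7 cols 2-5 z=5 -> covers; best now A (z=5)
  B: rows 7-8 cols 5-7 -> outside (row miss)
  C: rows 1-2 cols 3-4 -> outside (row miss)
  D: rows 2-5 cols 2-3 z=6 -> covers; best now A (z=5)
  E: rows 5-8 cols 6-7 -> outside (col miss)
Winner: A at z=5

Answer: 5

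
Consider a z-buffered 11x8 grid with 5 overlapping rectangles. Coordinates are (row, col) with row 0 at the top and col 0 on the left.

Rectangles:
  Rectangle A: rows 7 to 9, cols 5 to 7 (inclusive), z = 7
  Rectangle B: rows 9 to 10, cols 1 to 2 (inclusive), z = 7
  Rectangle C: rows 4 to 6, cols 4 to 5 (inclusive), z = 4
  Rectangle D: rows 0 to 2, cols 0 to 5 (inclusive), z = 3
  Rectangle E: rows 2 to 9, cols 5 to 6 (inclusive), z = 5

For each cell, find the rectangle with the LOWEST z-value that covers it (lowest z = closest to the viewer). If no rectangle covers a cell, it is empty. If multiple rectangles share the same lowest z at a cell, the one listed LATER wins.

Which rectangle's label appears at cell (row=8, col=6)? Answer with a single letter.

Check cell (8,6):
  A: rows 7-9 cols 5-7 z=7 -> covers; best now A (z=7)
  B: rows 9-10 cols 1-2 -> outside (row miss)
  C: rows 4-6 cols 4-5 -> outside (row miss)
  D: rows 0-2 cols 0-5 -> outside (row miss)
  E: rows 2-9 cols 5-6 z=5 -> covers; best now E (z=5)
Winner: E at z=5

Answer: E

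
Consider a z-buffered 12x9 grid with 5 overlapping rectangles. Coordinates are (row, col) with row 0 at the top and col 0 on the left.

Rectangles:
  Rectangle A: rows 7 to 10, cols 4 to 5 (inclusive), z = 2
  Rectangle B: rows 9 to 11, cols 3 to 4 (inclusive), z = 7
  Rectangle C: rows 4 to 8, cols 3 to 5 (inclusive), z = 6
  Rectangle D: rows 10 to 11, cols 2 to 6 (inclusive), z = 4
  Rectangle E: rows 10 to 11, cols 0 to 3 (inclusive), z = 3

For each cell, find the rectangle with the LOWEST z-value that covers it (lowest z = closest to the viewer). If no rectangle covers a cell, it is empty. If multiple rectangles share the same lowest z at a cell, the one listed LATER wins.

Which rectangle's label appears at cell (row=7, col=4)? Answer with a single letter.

Answer: A

Derivation:
Check cell (7,4):
  A: rows 7-10 cols 4-5 z=2 -> covers; best now A (z=2)
  B: rows 9-11 cols 3-4 -> outside (row miss)
  C: rows 4-8 cols 3-5 z=6 -> covers; best now A (z=2)
  D: rows 10-11 cols 2-6 -> outside (row miss)
  E: rows 10-11 cols 0-3 -> outside (row miss)
Winner: A at z=2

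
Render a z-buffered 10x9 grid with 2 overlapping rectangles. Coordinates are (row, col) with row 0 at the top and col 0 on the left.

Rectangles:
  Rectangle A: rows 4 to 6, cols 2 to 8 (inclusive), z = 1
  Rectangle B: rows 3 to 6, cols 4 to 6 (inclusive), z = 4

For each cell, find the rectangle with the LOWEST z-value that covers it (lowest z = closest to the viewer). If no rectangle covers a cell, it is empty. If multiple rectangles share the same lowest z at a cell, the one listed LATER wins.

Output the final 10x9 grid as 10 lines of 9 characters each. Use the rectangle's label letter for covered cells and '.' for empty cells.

.........
.........
.........
....BBB..
..AAAAAAA
..AAAAAAA
..AAAAAAA
.........
.........
.........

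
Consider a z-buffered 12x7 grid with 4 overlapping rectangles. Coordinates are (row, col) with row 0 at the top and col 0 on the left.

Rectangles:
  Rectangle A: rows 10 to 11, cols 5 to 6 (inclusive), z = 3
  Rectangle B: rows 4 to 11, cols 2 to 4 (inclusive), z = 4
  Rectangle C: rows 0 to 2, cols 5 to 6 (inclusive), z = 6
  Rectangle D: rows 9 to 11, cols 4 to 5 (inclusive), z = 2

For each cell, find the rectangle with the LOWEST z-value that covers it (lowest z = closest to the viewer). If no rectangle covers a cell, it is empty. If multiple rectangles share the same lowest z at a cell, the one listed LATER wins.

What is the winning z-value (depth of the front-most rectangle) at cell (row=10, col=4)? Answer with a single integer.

Answer: 2

Derivation:
Check cell (10,4):
  A: rows 10-11 cols 5-6 -> outside (col miss)
  B: rows 4-11 cols 2-4 z=4 -> covers; best now B (z=4)
  C: rows 0-2 cols 5-6 -> outside (row miss)
  D: rows 9-11 cols 4-5 z=2 -> covers; best now D (z=2)
Winner: D at z=2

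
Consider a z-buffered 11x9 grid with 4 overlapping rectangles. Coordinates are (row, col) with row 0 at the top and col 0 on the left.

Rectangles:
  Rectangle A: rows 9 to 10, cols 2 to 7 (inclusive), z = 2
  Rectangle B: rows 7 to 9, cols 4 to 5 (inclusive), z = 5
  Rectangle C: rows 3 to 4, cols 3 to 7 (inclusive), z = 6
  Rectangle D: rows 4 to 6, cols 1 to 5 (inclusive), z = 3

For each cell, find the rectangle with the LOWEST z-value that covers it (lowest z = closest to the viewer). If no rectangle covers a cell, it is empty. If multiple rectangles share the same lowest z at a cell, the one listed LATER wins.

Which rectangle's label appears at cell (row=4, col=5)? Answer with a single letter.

Answer: D

Derivation:
Check cell (4,5):
  A: rows 9-10 cols 2-7 -> outside (row miss)
  B: rows 7-9 cols 4-5 -> outside (row miss)
  C: rows 3-4 cols 3-7 z=6 -> covers; best now C (z=6)
  D: rows 4-6 cols 1-5 z=3 -> covers; best now D (z=3)
Winner: D at z=3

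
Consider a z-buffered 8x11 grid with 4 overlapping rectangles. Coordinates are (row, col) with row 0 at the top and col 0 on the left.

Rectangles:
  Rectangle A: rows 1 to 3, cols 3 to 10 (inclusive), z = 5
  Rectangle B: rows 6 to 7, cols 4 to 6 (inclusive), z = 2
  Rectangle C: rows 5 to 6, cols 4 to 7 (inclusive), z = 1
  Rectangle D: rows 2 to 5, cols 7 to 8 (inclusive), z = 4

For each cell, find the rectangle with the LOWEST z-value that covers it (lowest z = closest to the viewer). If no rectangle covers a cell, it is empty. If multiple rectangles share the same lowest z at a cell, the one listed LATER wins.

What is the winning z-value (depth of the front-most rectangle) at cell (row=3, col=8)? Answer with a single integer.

Answer: 4

Derivation:
Check cell (3,8):
  A: rows 1-3 cols 3-10 z=5 -> covers; best now A (z=5)
  B: rows 6-7 cols 4-6 -> outside (row miss)
  C: rows 5-6 cols 4-7 -> outside (row miss)
  D: rows 2-5 cols 7-8 z=4 -> covers; best now D (z=4)
Winner: D at z=4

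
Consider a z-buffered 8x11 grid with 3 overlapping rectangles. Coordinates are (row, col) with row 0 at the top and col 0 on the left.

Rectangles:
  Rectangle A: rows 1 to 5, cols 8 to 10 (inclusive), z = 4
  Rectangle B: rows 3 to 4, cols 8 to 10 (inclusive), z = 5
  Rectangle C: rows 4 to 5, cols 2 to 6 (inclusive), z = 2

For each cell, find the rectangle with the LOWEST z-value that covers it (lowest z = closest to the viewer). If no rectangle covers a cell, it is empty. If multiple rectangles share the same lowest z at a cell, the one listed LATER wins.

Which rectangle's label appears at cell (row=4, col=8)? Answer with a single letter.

Check cell (4,8):
  A: rows 1-5 cols 8-10 z=4 -> covers; best now A (z=4)
  B: rows 3-4 cols 8-10 z=5 -> covers; best now A (z=4)
  C: rows 4-5 cols 2-6 -> outside (col miss)
Winner: A at z=4

Answer: A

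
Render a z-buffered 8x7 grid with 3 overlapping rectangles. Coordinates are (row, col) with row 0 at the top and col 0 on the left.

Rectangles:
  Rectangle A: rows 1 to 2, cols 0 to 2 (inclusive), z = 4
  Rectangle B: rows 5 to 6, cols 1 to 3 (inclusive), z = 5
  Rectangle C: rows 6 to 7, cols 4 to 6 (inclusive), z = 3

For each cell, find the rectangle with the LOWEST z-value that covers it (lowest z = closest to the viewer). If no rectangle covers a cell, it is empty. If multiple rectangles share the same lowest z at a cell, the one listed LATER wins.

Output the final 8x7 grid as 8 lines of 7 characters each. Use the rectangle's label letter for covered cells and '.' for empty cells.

.......
AAA....
AAA....
.......
.......
.BBB...
.BBBCCC
....CCC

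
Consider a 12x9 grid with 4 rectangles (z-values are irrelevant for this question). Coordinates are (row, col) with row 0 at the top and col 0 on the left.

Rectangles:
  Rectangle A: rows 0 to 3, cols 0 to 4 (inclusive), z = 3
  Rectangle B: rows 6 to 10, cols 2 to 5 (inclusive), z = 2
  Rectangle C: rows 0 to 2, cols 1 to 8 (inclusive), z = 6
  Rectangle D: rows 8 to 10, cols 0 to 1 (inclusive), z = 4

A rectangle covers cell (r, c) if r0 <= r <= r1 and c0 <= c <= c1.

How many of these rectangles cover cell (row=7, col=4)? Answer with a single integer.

Answer: 1

Derivation:
Check cell (7,4):
  A: rows 0-3 cols 0-4 -> outside (row miss)
  B: rows 6-10 cols 2-5 -> covers
  C: rows 0-2 cols 1-8 -> outside (row miss)
  D: rows 8-10 cols 0-1 -> outside (row miss)
Count covering = 1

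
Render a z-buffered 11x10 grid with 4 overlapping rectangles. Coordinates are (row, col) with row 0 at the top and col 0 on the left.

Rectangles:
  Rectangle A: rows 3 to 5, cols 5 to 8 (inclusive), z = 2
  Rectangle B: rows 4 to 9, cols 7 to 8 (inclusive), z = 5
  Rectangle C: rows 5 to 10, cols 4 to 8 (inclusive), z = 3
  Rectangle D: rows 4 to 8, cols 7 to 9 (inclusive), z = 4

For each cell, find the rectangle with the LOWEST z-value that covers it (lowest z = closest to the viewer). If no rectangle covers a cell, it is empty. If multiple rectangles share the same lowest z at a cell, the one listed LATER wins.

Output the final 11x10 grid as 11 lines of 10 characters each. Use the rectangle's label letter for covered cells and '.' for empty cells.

..........
..........
..........
.....AAAA.
.....AAAAD
....CAAAAD
....CCCCCD
....CCCCCD
....CCCCCD
....CCCCC.
....CCCCC.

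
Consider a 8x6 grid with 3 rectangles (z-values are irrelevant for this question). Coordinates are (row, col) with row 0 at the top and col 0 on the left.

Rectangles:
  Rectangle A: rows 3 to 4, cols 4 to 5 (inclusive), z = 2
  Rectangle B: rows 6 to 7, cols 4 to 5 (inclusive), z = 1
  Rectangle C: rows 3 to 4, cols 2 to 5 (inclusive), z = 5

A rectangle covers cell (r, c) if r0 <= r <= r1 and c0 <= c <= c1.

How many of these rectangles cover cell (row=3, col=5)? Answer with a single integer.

Check cell (3,5):
  A: rows 3-4 cols 4-5 -> covers
  B: rows 6-7 cols 4-5 -> outside (row miss)
  C: rows 3-4 cols 2-5 -> covers
Count covering = 2

Answer: 2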